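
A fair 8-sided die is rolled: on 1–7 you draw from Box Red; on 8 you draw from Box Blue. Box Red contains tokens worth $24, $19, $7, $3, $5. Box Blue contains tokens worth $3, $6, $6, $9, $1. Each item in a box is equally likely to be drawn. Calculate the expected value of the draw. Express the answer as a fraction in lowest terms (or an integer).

431/40 dollars

E[X | Box Red] = (24 + 19 + 7 + 3 + 5)/5 = 58/5
E[X | Box Blue] = (3 + 6 + 6 + 9 + 1)/5 = 5
E[X] = (7/8)·58/5 + (1/8)·5 = 431/40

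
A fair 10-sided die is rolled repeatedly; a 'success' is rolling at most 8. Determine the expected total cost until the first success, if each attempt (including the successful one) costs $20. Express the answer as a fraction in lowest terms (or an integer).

E[#attempts] = 1/p = 5/4; E[cost] = 20·5/4 = 25.

$25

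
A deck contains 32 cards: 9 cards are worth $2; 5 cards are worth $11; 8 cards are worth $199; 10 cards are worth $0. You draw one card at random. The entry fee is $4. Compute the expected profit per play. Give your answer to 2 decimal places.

$48.03

E[payout] = (9/32)·2 + (5/32)·11 + (8/32)·199 + (10/32)·0 = 1665/32
Expected profit = 1665/32 − 4 = 1537/32 ≈ $48.03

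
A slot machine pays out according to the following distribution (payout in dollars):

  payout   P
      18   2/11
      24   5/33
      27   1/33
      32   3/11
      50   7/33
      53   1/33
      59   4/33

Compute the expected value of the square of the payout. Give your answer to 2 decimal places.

1484.91

E[X²] = (2/11)·324 + (5/33)·576 + (1/33)·729 + (3/11)·1024 + (7/33)·2500 + (1/33)·2809 + (4/33)·3481
     = 16334/11 ≈ 1484.91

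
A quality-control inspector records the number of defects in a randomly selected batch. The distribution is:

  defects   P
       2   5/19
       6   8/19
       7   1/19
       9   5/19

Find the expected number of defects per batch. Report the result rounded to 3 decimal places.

5.789

E[X] = (5/19)·2 + (8/19)·6 + (1/19)·7 + (5/19)·9
     = 110/19 ≈ 5.789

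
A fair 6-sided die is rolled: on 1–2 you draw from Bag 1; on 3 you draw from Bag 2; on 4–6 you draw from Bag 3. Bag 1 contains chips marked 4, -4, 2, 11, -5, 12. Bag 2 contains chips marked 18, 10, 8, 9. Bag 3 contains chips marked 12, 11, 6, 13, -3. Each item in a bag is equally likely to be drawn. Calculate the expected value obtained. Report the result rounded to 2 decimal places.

6.89

E[X | Bag 1] = (4 − 4 + 2 + 11 − 5 + 12)/6 = 10/3
E[X | Bag 2] = (18 + 10 + 8 + 9)/4 = 45/4
E[X | Bag 3] = (12 + 11 + 6 + 13 − 3)/5 = 39/5
E[X] = (1/3)·10/3 + (1/6)·45/4 + (1/2)·39/5 = 2479/360 ≈ 6.89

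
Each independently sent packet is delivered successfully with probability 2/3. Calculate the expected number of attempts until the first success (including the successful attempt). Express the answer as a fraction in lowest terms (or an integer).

For a geometric distribution, E[trials] = 1/p = 1/(2/3) = 3/2.

3/2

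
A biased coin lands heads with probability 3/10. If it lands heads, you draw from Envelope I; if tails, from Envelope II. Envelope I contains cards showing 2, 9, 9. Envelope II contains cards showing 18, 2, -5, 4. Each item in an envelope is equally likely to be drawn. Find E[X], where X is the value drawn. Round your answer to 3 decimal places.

E[X | Envelope I] = (2 + 9 + 9)/3 = 20/3
E[X | Envelope II] = (18 + 2 − 5 + 4)/4 = 19/4
E[X] = (3/10)·20/3 + (7/10)·19/4 = 213/40 ≈ 5.325

5.325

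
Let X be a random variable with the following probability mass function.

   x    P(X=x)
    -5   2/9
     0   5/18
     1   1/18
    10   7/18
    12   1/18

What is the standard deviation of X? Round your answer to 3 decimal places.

6.344

E[X] = 7/2, E[X²] = 105/2
Var(X) = E[X²] − (E[X])² = 105/2 − 49/4 = 161/4
SD(X) = √(161/4) ≈ 6.344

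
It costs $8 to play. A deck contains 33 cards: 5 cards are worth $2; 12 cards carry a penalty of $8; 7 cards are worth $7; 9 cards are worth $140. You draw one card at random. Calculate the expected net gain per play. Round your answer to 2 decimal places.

E[payout] = (5/33)·2 + (12/33)·(-8) + (7/33)·7 + (9/33)·140 = 1223/33
Expected profit = 1223/33 − 8 = 959/33 ≈ $29.06

$29.06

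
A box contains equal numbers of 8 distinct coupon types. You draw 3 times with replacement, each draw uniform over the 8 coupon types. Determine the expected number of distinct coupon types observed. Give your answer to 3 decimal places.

Let Xⱼ=1 if type j appears at least once. P(Xⱼ=1) = 1 − ((8−1)/8)^3 = 169/512.
E[#distinct] = 8·169/512 = 169/64.
≈ 2.641

2.641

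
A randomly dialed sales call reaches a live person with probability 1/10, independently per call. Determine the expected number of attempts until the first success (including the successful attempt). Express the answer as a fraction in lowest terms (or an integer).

For a geometric distribution, E[trials] = 1/p = 1/(1/10) = 10.

10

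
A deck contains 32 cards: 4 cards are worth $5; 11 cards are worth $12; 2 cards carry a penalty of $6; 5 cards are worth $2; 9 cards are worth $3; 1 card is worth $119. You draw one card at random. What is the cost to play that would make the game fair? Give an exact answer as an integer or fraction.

E[payout] = (4/32)·5 + (11/32)·12 + (2/32)·(-6) + (5/32)·2 + (9/32)·3 + (1/32)·119 = 37/4
Fair fee = E[payout] = 37/4

37/4 dollars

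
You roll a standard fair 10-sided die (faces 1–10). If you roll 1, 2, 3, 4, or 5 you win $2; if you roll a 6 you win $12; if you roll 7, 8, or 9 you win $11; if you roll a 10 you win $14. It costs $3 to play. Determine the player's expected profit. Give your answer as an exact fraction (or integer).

E[payout] = (1/2)·2 + (3/10)·11 + (1/10)·12 + (1/10)·14 = 69/10
Expected profit = 69/10 − 3 = 39/10

39/10 dollars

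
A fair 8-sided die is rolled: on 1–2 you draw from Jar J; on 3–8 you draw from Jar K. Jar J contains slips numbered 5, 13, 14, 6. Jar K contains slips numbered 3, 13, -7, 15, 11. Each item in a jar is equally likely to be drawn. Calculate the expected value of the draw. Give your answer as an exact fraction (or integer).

E[X | Jar J] = (5 + 13 + 14 + 6)/4 = 19/2
E[X | Jar K] = (3 + 13 − 7 + 15 + 11)/5 = 7
E[X] = (1/4)·19/2 + (3/4)·7 = 61/8

61/8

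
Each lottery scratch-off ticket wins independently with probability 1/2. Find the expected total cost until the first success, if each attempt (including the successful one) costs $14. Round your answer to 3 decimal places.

$28.000

E[#attempts] = 1/p = 2; E[cost] = 14·2 = 28.
≈ 28.000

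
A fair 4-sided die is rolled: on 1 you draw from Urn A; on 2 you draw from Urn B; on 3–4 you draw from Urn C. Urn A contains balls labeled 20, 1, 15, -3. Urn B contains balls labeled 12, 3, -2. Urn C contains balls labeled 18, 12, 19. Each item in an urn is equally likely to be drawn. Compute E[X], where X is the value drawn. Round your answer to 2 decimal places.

11.31

E[X | Urn A] = (20 + 1 + 15 − 3)/4 = 33/4
E[X | Urn B] = (12 + 3 − 2)/3 = 13/3
E[X | Urn C] = (18 + 12 + 19)/3 = 49/3
E[X] = (1/4)·33/4 + (1/4)·13/3 + (1/2)·49/3 = 181/16 ≈ 11.31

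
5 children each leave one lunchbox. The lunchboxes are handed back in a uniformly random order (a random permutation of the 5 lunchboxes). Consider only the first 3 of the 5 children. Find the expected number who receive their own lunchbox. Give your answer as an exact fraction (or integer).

3/5

Let Xᵢ = 1 if person i gets their own lunchbox. For each i, P(Xᵢ=1) = 1/5.
By linearity of expectation, E[X₁+…+X_3] = 3·(1/5) = 3/5.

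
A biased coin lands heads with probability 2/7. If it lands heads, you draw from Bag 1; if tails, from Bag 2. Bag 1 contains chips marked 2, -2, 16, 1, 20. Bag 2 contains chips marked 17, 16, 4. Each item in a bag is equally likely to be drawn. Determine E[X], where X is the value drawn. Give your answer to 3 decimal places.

E[X | Bag 1] = (2 − 2 + 16 + 1 + 20)/5 = 37/5
E[X | Bag 2] = (17 + 16 + 4)/3 = 37/3
E[X] = (2/7)·37/5 + (5/7)·37/3 = 1147/105 ≈ 10.924

10.924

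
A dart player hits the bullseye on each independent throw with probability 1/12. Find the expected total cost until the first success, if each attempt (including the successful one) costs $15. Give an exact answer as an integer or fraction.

$180

E[#attempts] = 1/p = 12; E[cost] = 15·12 = 180.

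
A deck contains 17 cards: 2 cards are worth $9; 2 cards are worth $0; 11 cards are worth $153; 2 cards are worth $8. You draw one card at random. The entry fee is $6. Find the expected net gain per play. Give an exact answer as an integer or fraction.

$95

E[payout] = (2/17)·9 + (2/17)·0 + (11/17)·153 + (2/17)·8 = 101
Expected profit = 101 − 6 = 95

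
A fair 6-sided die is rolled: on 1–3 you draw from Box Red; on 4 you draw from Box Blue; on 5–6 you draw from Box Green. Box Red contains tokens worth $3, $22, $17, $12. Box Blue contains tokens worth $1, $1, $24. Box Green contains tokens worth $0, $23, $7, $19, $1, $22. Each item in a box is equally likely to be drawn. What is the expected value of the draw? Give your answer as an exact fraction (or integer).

439/36 dollars

E[X | Box Red] = (3 + 22 + 17 + 12)/4 = 27/2
E[X | Box Blue] = (1 + 1 + 24)/3 = 26/3
E[X | Box Green] = (0 + 23 + 7 + 19 + 1 + 22)/6 = 12
E[X] = (1/2)·27/2 + (1/6)·26/3 + (1/3)·12 = 439/36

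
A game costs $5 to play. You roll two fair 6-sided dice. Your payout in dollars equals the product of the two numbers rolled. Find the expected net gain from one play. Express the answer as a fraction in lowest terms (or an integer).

Distribution of the product of the two numbers rolled: 1 w.p. 1/36, 2 w.p. 1/18, 3 w.p. 1/18, 4 w.p. 1/12, 5 w.p. 1/18, 6 w.p. 1/9, …
E[payout] = (1/36)·1 + (1/18)·2 + (1/18)·3 + (1/12)·4 + (1/18)·5 + (1/9)·6 + (1/18)·8 + (1/36)·9 + (1/18)·10 + (1/9)·12 + (1/18)·15 + (1/36)·16 + (1/18)·18 + (1/18)·20 + (1/18)·24 + (1/36)·25 + (1/18)·30 + (1/36)·36 = 49/4
Expected profit = 49/4 − 5 = 29/4

29/4 dollars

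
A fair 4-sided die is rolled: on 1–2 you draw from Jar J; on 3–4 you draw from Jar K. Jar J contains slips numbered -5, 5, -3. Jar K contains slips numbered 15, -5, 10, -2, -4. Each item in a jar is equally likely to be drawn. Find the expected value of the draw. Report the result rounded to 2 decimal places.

E[X | Jar J] = (-5 + 5 − 3)/3 = -1
E[X | Jar K] = (15 − 5 + 10 − 2 − 4)/5 = 14/5
E[X] = (1/2)·(-1) + (1/2)·14/5 = 9/10 ≈ 0.90

0.90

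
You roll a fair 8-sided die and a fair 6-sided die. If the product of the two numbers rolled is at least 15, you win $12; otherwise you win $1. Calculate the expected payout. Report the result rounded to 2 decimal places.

E[payout] = (13/24)·1 + (11/24)·12 = 145/24
≈ $6.04

$6.04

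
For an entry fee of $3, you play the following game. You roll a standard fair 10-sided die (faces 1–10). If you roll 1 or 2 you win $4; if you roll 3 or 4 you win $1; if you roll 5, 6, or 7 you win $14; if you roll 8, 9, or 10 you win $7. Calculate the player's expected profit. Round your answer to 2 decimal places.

$4.30

E[payout] = (1/5)·1 + (1/5)·4 + (3/10)·7 + (3/10)·14 = 73/10
Expected profit = 73/10 − 3 = 43/10 ≈ $4.30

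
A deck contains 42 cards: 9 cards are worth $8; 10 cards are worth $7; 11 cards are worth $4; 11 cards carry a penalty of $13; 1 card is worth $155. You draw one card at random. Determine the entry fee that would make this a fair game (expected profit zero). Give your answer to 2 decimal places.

$4.71

E[payout] = (9/42)·8 + (10/42)·7 + (11/42)·4 + (11/42)·(-13) + (1/42)·155 = 33/7
Fair fee = E[payout] = 33/7 ≈ $4.71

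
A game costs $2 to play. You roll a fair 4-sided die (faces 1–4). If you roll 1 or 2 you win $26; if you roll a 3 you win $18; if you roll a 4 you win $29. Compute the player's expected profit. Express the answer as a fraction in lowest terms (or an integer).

E[payout] = (1/4)·18 + (1/2)·26 + (1/4)·29 = 99/4
Expected profit = 99/4 − 2 = 91/4

91/4 dollars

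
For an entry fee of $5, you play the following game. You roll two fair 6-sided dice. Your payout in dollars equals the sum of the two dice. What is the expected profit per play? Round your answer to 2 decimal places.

Distribution of the sum of the two dice: 2 w.p. 1/36, 3 w.p. 1/18, 4 w.p. 1/12, 5 w.p. 1/9, 6 w.p. 5/36, 7 w.p. 1/6, …
E[payout] = (1/36)·2 + (1/18)·3 + (1/12)·4 + (1/9)·5 + (5/36)·6 + (1/6)·7 + (5/36)·8 + (1/9)·9 + (1/12)·10 + (1/18)·11 + (1/36)·12 = 7
Expected profit = 7 − 5 = 2 ≈ $2.00

$2.00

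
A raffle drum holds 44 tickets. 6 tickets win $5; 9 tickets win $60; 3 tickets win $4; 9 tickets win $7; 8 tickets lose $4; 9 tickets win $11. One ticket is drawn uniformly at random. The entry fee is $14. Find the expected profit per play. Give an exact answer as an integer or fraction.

E[payout] = (6/44)·5 + (9/44)·60 + (3/44)·4 + (9/44)·7 + (8/44)·(-4) + (9/44)·11 = 178/11
Expected profit = 178/11 − 14 = 24/11

24/11 dollars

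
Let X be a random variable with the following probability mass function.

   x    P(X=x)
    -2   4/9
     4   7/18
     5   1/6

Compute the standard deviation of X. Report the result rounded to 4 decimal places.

E[X] = 3/2, E[X²] = 73/6
Var(X) = E[X²] − (E[X])² = 73/6 − 9/4 = 119/12
SD(X) = √(119/12) ≈ 3.1491

3.1491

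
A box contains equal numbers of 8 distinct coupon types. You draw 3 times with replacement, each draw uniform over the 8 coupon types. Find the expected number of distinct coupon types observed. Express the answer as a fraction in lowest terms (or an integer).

Let Xⱼ=1 if type j appears at least once. P(Xⱼ=1) = 1 − ((8−1)/8)^3 = 169/512.
E[#distinct] = 8·169/512 = 169/64.

169/64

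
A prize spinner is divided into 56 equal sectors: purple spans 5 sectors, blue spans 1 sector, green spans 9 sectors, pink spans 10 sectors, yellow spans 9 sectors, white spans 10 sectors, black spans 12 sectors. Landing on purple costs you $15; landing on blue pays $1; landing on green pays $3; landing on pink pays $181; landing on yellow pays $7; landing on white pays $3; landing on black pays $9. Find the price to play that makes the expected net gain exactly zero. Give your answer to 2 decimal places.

$35.07

E[payout] = (5/56)·(-15) + (1/56)·1 + (9/56)·3 + (10/56)·181 + (9/56)·7 + (10/56)·3 + (12/56)·9 = 491/14
Fair fee = E[payout] = 491/14 ≈ $35.07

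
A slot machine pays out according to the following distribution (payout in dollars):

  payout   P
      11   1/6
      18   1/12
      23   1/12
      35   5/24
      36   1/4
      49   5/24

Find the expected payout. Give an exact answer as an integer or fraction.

127/4 dollars

E[X] = (1/6)·11 + (1/12)·18 + (1/12)·23 + (5/24)·35 + (1/4)·36 + (5/24)·49
     = 127/4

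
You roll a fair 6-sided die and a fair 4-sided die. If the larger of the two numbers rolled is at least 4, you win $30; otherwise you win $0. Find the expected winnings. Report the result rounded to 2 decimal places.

$18.75

E[payout] = (3/8)·0 + (5/8)·30 = 75/4
≈ $18.75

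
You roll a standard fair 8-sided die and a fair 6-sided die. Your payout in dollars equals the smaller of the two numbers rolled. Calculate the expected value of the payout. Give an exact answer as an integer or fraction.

133/48 dollars

Distribution of the smaller of the two numbers rolled: 1 w.p. 13/48, 2 w.p. 11/48, 3 w.p. 3/16, 4 w.p. 7/48, 5 w.p. 5/48, 6 w.p. 1/16
E[payout] = (13/48)·1 + (11/48)·2 + (3/16)·3 + (7/48)·4 + (5/48)·5 + (1/16)·6 = 133/48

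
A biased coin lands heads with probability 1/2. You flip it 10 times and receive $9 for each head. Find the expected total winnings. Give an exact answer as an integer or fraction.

$45

E[#heads] = 10·1/2 = 5 (linearity over flips).
E[winnings] = 9·5 = 45.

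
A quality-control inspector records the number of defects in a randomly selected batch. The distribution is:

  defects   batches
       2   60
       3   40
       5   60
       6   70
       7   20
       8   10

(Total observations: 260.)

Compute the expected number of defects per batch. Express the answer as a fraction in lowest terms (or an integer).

Total = 260, so P(defects=2) = 60/260, etc.
E[X] = (3/13)·2 + (2/13)·3 + (3/13)·5 + (7/26)·6 + (1/13)·7 + (1/26)·8
     = 59/13

59/13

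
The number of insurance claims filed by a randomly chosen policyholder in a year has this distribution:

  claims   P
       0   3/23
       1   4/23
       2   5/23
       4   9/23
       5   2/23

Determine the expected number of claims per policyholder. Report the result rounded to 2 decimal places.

2.61

E[X] = (3/23)·0 + (4/23)·1 + (5/23)·2 + (9/23)·4 + (2/23)·5
     = 60/23 ≈ 2.61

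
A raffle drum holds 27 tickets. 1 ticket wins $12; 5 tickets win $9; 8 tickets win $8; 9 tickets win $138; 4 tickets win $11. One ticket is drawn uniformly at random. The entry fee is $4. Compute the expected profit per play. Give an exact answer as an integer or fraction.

433/9 dollars

E[payout] = (1/27)·12 + (5/27)·9 + (8/27)·8 + (9/27)·138 + (4/27)·11 = 469/9
Expected profit = 469/9 − 4 = 433/9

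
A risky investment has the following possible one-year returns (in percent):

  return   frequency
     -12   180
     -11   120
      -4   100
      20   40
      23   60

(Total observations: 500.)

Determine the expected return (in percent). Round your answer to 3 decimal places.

-3.400

Total = 500, so P(return=-12) = 180/500, etc.
E[X] = (9/25)·(-12) + (6/25)·(-11) + (1/5)·(-4) + (2/25)·20 + (3/25)·23
     = -17/5 ≈ -3.400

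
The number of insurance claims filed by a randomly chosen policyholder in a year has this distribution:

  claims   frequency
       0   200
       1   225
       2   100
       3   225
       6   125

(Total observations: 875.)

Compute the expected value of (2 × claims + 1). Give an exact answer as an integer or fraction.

183/35

Total = 875, so P(claims=0) = 200/875, etc.
E[2x+1] = (8/35)·1 + (9/35)·3 + (4/35)·5 + (9/35)·7 + (1/7)·13
     = 183/35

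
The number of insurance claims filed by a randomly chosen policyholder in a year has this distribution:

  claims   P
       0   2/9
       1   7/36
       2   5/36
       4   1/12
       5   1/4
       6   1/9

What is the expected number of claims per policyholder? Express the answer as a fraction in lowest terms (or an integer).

E[X] = (2/9)·0 + (7/36)·1 + (5/36)·2 + (1/12)·4 + (1/4)·5 + (1/9)·6
     = 49/18

49/18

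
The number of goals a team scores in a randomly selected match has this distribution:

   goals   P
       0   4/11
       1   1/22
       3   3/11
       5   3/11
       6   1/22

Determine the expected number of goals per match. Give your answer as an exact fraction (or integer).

5/2

E[X] = (4/11)·0 + (1/22)·1 + (3/11)·3 + (3/11)·5 + (1/22)·6
     = 5/2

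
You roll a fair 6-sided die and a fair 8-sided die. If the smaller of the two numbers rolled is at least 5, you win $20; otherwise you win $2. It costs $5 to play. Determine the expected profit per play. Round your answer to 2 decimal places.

E[payout] = (5/6)·2 + (1/6)·20 = 5
Expected profit = 5 − 5 = 0 ≈ $0.00

$0.00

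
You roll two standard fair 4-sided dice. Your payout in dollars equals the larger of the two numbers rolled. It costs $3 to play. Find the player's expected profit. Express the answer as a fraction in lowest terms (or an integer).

Distribution of the larger of the two numbers rolled: 1 w.p. 1/16, 2 w.p. 3/16, 3 w.p. 5/16, 4 w.p. 7/16
E[payout] = (1/16)·1 + (3/16)·2 + (5/16)·3 + (7/16)·4 = 25/8
Expected profit = 25/8 − 3 = 1/8

1/8 dollars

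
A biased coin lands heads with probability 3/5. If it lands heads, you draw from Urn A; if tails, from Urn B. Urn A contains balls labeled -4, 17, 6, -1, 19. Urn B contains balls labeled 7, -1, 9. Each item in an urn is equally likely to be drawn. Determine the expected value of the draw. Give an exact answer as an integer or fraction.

161/25

E[X | Urn A] = (-4 + 17 + 6 − 1 + 19)/5 = 37/5
E[X | Urn B] = (7 − 1 + 9)/3 = 5
E[X] = (3/5)·37/5 + (2/5)·5 = 161/25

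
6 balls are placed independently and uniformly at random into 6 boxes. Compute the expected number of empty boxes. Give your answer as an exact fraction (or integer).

15625/7776

Let Xⱼ=1 if box j is empty. P(Xⱼ=1) = ((6-1)/6)^6 = 15625/46656.
By linearity, E[#empty] = 6·15625/46656 = 15625/7776.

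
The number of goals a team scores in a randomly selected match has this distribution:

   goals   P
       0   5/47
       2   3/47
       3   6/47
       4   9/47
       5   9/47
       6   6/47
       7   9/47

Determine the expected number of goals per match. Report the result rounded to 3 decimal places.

E[X] = (5/47)·0 + (3/47)·2 + (6/47)·3 + (9/47)·4 + (9/47)·5 + (6/47)·6 + (9/47)·7
     = 204/47 ≈ 4.340

4.340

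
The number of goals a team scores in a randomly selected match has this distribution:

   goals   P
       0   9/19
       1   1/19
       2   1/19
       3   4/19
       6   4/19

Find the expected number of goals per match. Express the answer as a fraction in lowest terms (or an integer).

E[X] = (9/19)·0 + (1/19)·1 + (1/19)·2 + (4/19)·3 + (4/19)·6
     = 39/19

39/19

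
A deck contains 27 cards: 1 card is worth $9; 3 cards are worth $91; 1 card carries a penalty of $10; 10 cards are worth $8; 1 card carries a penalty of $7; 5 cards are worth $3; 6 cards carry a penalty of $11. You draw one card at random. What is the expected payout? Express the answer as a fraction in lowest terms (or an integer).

E[payout] = (1/27)·9 + (3/27)·91 + (1/27)·(-10) + (10/27)·8 + (1/27)·(-7) + (5/27)·3 + (6/27)·(-11) = 98/9

98/9 dollars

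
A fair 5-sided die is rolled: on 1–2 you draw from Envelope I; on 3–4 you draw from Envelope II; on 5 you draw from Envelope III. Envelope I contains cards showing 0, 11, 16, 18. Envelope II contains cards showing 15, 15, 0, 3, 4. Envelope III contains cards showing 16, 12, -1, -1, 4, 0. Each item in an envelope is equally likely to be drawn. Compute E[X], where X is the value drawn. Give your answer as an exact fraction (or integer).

E[X | Envelope I] = (0 + 11 + 16 + 18)/4 = 45/4
E[X | Envelope II] = (15 + 15 + 0 + 3 + 4)/5 = 37/5
E[X | Envelope III] = (16 + 12 − 1 − 1 + 4 + 0)/6 = 5
E[X] = (2/5)·45/4 + (2/5)·37/5 + (1/5)·5 = 423/50

423/50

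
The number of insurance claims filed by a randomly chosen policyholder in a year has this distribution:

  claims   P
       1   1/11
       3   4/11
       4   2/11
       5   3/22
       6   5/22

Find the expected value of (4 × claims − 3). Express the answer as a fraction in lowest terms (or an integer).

141/11

E[4x-3] = (1/11)·1 + (4/11)·9 + (2/11)·13 + (3/22)·17 + (5/22)·21
     = 141/11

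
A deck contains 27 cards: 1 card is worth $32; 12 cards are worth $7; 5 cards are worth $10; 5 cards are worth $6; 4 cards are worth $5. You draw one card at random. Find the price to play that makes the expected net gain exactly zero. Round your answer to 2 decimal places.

E[payout] = (1/27)·32 + (12/27)·7 + (5/27)·10 + (5/27)·6 + (4/27)·5 = 8
Fair fee = E[payout] = 8 ≈ $8.00

$8.00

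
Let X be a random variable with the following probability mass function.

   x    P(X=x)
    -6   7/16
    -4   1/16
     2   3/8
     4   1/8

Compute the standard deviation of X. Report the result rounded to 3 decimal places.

4.196

E[X] = -13/8, E[X²] = 81/4
Var(X) = E[X²] − (E[X])² = 81/4 − 169/64 = 1127/64
SD(X) = √(1127/64) ≈ 4.196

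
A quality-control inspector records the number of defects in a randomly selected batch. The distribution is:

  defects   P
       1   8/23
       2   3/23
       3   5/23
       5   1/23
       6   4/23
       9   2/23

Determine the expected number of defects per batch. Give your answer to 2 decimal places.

E[X] = (8/23)·1 + (3/23)·2 + (5/23)·3 + (1/23)·5 + (4/23)·6 + (2/23)·9
     = 76/23 ≈ 3.30

3.30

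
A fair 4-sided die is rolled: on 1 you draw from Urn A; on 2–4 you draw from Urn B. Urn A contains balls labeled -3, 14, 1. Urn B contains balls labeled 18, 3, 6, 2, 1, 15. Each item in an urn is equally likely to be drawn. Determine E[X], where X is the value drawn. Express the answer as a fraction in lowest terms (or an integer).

53/8

E[X | Urn A] = (-3 + 14 + 1)/3 = 4
E[X | Urn B] = (18 + 3 + 6 + 2 + 1 + 15)/6 = 15/2
E[X] = (1/4)·4 + (3/4)·15/2 = 53/8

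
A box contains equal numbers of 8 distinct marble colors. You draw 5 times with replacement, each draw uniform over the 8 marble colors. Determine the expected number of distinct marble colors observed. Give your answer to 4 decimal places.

Let Xⱼ=1 if type j appears at least once. P(Xⱼ=1) = 1 − ((8−1)/8)^5 = 15961/32768.
E[#distinct] = 8·15961/32768 = 15961/4096.
≈ 3.8967

3.8967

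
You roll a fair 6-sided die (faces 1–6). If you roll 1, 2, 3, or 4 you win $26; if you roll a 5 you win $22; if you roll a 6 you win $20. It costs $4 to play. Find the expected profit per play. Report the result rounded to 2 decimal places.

$20.33

E[payout] = (1/6)·20 + (1/6)·22 + (2/3)·26 = 73/3
Expected profit = 73/3 − 4 = 61/3 ≈ $20.33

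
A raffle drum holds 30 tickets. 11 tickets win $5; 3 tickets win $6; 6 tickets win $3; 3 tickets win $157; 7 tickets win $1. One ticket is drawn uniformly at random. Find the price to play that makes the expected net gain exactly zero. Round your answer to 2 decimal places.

E[payout] = (11/30)·5 + (3/30)·6 + (6/30)·3 + (3/30)·157 + (7/30)·1 = 569/30
Fair fee = E[payout] = 569/30 ≈ $18.97

$18.97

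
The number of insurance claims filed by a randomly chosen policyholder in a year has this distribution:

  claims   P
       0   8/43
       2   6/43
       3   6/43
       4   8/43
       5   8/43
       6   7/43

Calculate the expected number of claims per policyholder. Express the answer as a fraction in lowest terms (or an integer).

144/43

E[X] = (8/43)·0 + (6/43)·2 + (6/43)·3 + (8/43)·4 + (8/43)·5 + (7/43)·6
     = 144/43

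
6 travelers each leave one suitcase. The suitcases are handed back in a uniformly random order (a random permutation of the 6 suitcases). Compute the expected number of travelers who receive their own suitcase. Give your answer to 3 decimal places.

Let Xᵢ = 1 if person i gets their own suitcase. For each i, P(Xᵢ=1) = 1/6.
By linearity of expectation, E[X₁+…+X_6] = 6·(1/6) = 1.
≈ 1.000

1.000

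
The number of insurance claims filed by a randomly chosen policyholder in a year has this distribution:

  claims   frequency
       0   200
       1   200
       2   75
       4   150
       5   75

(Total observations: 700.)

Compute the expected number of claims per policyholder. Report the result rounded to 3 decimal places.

1.893

Total = 700, so P(claims=0) = 200/700, etc.
E[X] = (2/7)·0 + (2/7)·1 + (3/28)·2 + (3/14)·4 + (3/28)·5
     = 53/28 ≈ 1.893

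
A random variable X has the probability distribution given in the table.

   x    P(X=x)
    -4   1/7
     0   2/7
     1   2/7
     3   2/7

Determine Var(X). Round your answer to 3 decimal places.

4.816

E[X] = (1/7)·(-4) + (2/7)·0 + (2/7)·1 + (2/7)·3 = 4/7
E[X²] = (1/7)·16 + (2/7)·0 + (2/7)·1 + (2/7)·9 = 36/7
Var(X) = 36/7 − (4/7)² = 236/49 ≈ 4.816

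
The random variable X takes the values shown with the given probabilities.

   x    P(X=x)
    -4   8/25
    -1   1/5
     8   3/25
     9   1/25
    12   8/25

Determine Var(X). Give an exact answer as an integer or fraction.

30486/625

E[X] = (8/25)·(-4) + (1/5)·(-1) + (3/25)·8 + (1/25)·9 + (8/25)·12 = 92/25
E[X²] = (8/25)·16 + (1/5)·1 + (3/25)·64 + (1/25)·81 + (8/25)·144 = 1558/25
Var(X) = 1558/25 − (92/25)² = 30486/625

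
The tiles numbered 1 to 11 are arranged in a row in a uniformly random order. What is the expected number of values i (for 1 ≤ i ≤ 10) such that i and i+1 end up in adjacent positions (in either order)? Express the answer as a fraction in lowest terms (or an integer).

20/11

For each i ∈ {1,…,10}, let Xᵢ = 1 if i and i+1 are adjacent. P(Xᵢ=1) = 2·(11−1)!/11! = 2/11.
By linearity, E[ΣXᵢ] = (10)·(2/11) = 20/11.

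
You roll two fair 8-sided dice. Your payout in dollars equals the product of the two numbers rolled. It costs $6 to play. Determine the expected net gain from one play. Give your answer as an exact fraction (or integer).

Distribution of the product of the two numbers rolled: 1 w.p. 1/64, 2 w.p. 1/32, 3 w.p. 1/32, 4 w.p. 3/64, 5 w.p. 1/32, 6 w.p. 1/16, …
E[payout] = (1/64)·1 + (1/32)·2 + (1/32)·3 + (3/64)·4 + (1/32)·5 + (1/16)·6 + (1/32)·7 + (1/16)·8 + (1/64)·9 + (1/32)·10 + (1/16)·12 + (1/32)·14 + (1/32)·15 + (3/64)·16 + (1/32)·18 + (1/32)·20 + (1/32)·21 + (1/16)·24 + (1/64)·25 + (1/32)·28 + (1/32)·30 + (1/32)·32 + (1/32)·35 + (1/64)·36 + (1/32)·40 + (1/32)·42 + (1/32)·48 + (1/64)·49 + (1/32)·56 + (1/64)·64 = 81/4
Expected profit = 81/4 − 6 = 57/4

57/4 dollars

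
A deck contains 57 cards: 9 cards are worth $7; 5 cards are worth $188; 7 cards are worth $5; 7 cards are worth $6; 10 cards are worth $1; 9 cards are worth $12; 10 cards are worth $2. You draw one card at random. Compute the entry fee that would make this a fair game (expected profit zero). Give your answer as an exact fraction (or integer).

E[payout] = (9/57)·7 + (5/57)·188 + (7/57)·5 + (7/57)·6 + (10/57)·1 + (9/57)·12 + (10/57)·2 = 406/19
Fair fee = E[payout] = 406/19

406/19 dollars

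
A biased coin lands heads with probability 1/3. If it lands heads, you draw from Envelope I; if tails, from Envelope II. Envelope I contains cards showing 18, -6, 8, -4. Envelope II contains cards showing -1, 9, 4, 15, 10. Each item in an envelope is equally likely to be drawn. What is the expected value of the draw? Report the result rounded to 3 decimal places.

E[X | Envelope I] = (18 − 6 + 8 − 4)/4 = 4
E[X | Envelope II] = (-1 + 9 + 4 + 15 + 10)/5 = 37/5
E[X] = (1/3)·4 + (2/3)·37/5 = 94/15 ≈ 6.267

6.267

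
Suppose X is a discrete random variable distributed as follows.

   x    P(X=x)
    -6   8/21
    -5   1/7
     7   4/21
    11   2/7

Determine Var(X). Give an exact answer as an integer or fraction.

26024/441

E[X] = (8/21)·(-6) + (1/7)·(-5) + (4/21)·7 + (2/7)·11 = 31/21
E[X²] = (8/21)·36 + (1/7)·25 + (4/21)·49 + (2/7)·121 = 1285/21
Var(X) = 1285/21 − (31/21)² = 26024/441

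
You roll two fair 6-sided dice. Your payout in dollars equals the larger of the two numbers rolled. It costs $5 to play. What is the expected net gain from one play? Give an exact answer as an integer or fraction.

Distribution of the larger of the two numbers rolled: 1 w.p. 1/36, 2 w.p. 1/12, 3 w.p. 5/36, 4 w.p. 7/36, 5 w.p. 1/4, 6 w.p. 11/36
E[payout] = (1/36)·1 + (1/12)·2 + (5/36)·3 + (7/36)·4 + (1/4)·5 + (11/36)·6 = 161/36
Expected profit = 161/36 − 5 = -19/36

-19/36 dollars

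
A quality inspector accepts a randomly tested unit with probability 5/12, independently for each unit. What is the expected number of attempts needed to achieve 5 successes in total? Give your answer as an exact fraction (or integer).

12

By linearity (sum of 5 independent geometric waits), E[trials] = 5/p = 5/(5/12) = 12.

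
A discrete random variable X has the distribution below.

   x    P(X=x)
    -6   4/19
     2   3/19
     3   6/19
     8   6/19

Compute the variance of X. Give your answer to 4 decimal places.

24.8809

E[X] = (4/19)·(-6) + (3/19)·2 + (6/19)·3 + (6/19)·8 = 48/19
E[X²] = (4/19)·36 + (3/19)·4 + (6/19)·9 + (6/19)·64 = 594/19
Var(X) = 594/19 − (48/19)² = 8982/361 ≈ 24.8809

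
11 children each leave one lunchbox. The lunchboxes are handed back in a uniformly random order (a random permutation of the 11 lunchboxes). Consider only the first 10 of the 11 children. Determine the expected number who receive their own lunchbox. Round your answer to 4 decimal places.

Let Xᵢ = 1 if person i gets their own lunchbox. For each i, P(Xᵢ=1) = 1/11.
By linearity of expectation, E[X₁+…+X_10] = 10·(1/11) = 10/11.
≈ 0.9091

0.9091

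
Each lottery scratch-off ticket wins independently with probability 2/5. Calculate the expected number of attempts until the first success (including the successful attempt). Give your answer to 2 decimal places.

2.50

For a geometric distribution, E[trials] = 1/p = 1/(2/5) = 5/2.
≈ 2.50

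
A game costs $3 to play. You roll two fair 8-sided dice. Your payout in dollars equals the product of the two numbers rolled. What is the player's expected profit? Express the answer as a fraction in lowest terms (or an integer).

Distribution of the product of the two numbers rolled: 1 w.p. 1/64, 2 w.p. 1/32, 3 w.p. 1/32, 4 w.p. 3/64, 5 w.p. 1/32, 6 w.p. 1/16, …
E[payout] = (1/64)·1 + (1/32)·2 + (1/32)·3 + (3/64)·4 + (1/32)·5 + (1/16)·6 + (1/32)·7 + (1/16)·8 + (1/64)·9 + (1/32)·10 + (1/16)·12 + (1/32)·14 + (1/32)·15 + (3/64)·16 + (1/32)·18 + (1/32)·20 + (1/32)·21 + (1/16)·24 + (1/64)·25 + (1/32)·28 + (1/32)·30 + (1/32)·32 + (1/32)·35 + (1/64)·36 + (1/32)·40 + (1/32)·42 + (1/32)·48 + (1/64)·49 + (1/32)·56 + (1/64)·64 = 81/4
Expected profit = 81/4 − 3 = 69/4

69/4 dollars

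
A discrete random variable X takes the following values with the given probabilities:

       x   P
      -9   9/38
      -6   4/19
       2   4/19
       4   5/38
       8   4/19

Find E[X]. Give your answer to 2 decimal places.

E[X] = (9/38)·(-9) + (4/19)·(-6) + (4/19)·2 + (5/38)·4 + (4/19)·8
     = -29/38 ≈ -0.76

-0.76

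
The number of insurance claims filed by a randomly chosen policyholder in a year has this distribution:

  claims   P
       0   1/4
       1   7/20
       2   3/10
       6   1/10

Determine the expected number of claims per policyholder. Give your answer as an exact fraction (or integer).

31/20

E[X] = (1/4)·0 + (7/20)·1 + (3/10)·2 + (1/10)·6
     = 31/20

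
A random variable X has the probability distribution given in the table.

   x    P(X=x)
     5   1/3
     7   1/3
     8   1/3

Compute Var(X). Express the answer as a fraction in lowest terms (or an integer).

E[X] = (1/3)·5 + (1/3)·7 + (1/3)·8 = 20/3
E[X²] = (1/3)·25 + (1/3)·49 + (1/3)·64 = 46
Var(X) = 46 − (20/3)² = 14/9

14/9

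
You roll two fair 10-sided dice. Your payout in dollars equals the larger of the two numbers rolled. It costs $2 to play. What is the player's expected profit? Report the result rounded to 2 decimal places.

$5.15

Distribution of the larger of the two numbers rolled: 1 w.p. 1/100, 2 w.p. 3/100, 3 w.p. 1/20, 4 w.p. 7/100, 5 w.p. 9/100, 6 w.p. 11/100, …
E[payout] = (1/100)·1 + (3/100)·2 + (1/20)·3 + (7/100)·4 + (9/100)·5 + (11/100)·6 + (13/100)·7 + (3/20)·8 + (17/100)·9 + (19/100)·10 = 143/20
Expected profit = 143/20 − 2 = 103/20 ≈ $5.15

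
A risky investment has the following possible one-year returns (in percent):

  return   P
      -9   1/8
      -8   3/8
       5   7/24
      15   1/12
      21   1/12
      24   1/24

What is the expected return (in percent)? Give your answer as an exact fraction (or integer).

4/3

E[X] = (1/8)·(-9) + (3/8)·(-8) + (7/24)·5 + (1/12)·15 + (1/12)·21 + (1/24)·24
     = 4/3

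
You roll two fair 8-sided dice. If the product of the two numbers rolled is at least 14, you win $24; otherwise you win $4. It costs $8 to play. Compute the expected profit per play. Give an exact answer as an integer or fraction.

121/16 dollars

E[payout] = (27/64)·4 + (37/64)·24 = 249/16
Expected profit = 249/16 − 8 = 121/16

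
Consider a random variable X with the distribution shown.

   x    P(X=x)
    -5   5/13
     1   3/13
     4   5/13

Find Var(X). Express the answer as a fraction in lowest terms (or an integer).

E[X] = (5/13)·(-5) + (3/13)·1 + (5/13)·4 = -2/13
E[X²] = (5/13)·25 + (3/13)·1 + (5/13)·16 = 16
Var(X) = 16 − (-2/13)² = 2700/169

2700/169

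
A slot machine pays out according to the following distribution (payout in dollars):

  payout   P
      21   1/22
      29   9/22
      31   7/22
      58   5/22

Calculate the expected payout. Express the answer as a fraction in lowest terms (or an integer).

E[X] = (1/22)·21 + (9/22)·29 + (7/22)·31 + (5/22)·58
     = 789/22

789/22 dollars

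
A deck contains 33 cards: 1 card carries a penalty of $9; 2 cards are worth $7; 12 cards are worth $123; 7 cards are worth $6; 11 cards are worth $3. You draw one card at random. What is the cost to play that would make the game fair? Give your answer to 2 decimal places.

$47.15

E[payout] = (1/33)·(-9) + (2/33)·7 + (12/33)·123 + (7/33)·6 + (11/33)·3 = 1556/33
Fair fee = E[payout] = 1556/33 ≈ $47.15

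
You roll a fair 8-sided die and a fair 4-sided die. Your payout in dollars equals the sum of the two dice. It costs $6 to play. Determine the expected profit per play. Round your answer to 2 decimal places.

$1.00

Distribution of the sum of the two dice: 2 w.p. 1/32, 3 w.p. 1/16, 4 w.p. 3/32, 5 w.p. 1/8, 6 w.p. 1/8, 7 w.p. 1/8, …
E[payout] = (1/32)·2 + (1/16)·3 + (3/32)·4 + (1/8)·5 + (1/8)·6 + (1/8)·7 + (1/8)·8 + (1/8)·9 + (3/32)·10 + (1/16)·11 + (1/32)·12 = 7
Expected profit = 7 − 6 = 1 ≈ $1.00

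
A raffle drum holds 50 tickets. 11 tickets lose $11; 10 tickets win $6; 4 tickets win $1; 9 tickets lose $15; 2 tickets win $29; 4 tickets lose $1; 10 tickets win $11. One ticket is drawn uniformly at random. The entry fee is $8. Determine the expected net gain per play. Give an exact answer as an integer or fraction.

E[payout] = (11/50)·(-11) + (10/50)·6 + (4/50)·1 + (9/50)·(-15) + (2/50)·29 + (4/50)·(-1) + (10/50)·11 = -14/25
Expected profit = -14/25 − 8 = -214/25

-214/25 dollars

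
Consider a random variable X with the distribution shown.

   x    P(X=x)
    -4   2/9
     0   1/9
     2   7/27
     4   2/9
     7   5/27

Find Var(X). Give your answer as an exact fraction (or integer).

E[X] = (2/9)·(-4) + (1/9)·0 + (7/27)·2 + (2/9)·4 + (5/27)·7 = 49/27
E[X²] = (2/9)·16 + (1/9)·0 + (7/27)·4 + (2/9)·16 + (5/27)·49 = 155/9
Var(X) = 155/9 − (49/27)² = 10154/729

10154/729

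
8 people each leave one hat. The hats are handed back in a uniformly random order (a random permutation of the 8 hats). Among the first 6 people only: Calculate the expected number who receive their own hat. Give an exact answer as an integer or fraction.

3/4

Let Xᵢ = 1 if person i gets their own hat. For each i, P(Xᵢ=1) = 1/8.
By linearity of expectation, E[X₁+…+X_6] = 6·(1/8) = 3/4.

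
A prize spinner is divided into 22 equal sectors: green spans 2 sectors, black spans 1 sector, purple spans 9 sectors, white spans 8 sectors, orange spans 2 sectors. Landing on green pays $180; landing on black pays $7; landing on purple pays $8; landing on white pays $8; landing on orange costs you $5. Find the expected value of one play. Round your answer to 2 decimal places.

$22.41

E[payout] = (2/22)·180 + (1/22)·7 + (9/22)·8 + (8/22)·8 + (2/22)·(-5) = 493/22
≈ $22.41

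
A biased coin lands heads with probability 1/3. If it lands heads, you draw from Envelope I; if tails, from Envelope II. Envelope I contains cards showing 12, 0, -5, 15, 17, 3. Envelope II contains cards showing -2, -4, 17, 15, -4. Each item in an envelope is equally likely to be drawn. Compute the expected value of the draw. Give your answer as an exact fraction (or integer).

79/15

E[X | Envelope I] = (12 + 0 − 5 + 15 + 17 + 3)/6 = 7
E[X | Envelope II] = (-2 − 4 + 17 + 15 − 4)/5 = 22/5
E[X] = (1/3)·7 + (2/3)·22/5 = 79/15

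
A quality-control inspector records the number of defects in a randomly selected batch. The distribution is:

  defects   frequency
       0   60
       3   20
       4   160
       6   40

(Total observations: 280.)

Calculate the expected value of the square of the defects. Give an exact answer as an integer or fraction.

209/14

Total = 280, so P(defects=0) = 60/280, etc.
E[X²] = (3/14)·0 + (1/14)·9 + (4/7)·16 + (1/7)·36
     = 209/14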